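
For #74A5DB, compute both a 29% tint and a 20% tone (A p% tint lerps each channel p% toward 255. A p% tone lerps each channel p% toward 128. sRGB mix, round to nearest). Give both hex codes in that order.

#74A5DB is rgb(116, 165, 219).
29% tint:
  R: 116 + 0.29×(255−116) = 116 + 40.31 = 156.31 → 156
  G: 165 + 0.29×(255−165) = 165 + 26.1 = 191.1 → 191
  B: 219 + 10.44 = 229.44 → 229
  → #9CBFE5
20% tone:
  R: 116 + 0.2×(128−116) = 116 + 2.4 = 118.4 → 118
  G: 165 + 0.2×(128−165) = 165 − 7.4 = 157.6 → 158
  B: 219 − 18.2 = 200.8 → 201
  → #769EC9

#9CBFE5, #769EC9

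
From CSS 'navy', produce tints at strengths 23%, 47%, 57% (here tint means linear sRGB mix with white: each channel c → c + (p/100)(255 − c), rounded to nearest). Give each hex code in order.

CSS navy is rgb(0, 0, 128).
23%: (0 + 58.65 = 58.65→59, 0 + 58.65 = 58.65→59, 128 + 29.21 = 157.21→157) → #3B3B9D
47%: (0 + 119.85 = 119.85→120, 0 + 119.85 = 119.85→120, 128 + 59.69 = 187.69→188) → #7878BC
57%: (0 + 145.35 = 145.35→145, 0 + 145.35 = 145.35→145, 128 + 72.39 = 200.39→200) → #9191C8

#3B3B9D, #7878BC, #9191C8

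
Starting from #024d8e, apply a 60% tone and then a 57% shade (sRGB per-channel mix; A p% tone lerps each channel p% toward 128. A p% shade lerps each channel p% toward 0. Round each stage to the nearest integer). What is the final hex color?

#222e3a

#024d8e is rgb(2, 77, 142).
Per channel, c → c + 0.6(128 − c):
  R: 2 + 75.6 = 77.6 → 78
  G: 77 + 30.6 = 107.6 → 108
  B: 142 + 0.6×(128−142) = 142 − 8.4 = 133.6 → 134
After the tone: rgb(78, 108, 134) = #4e6c86.
A 57% shade moves each channel 57% toward 0:
  R: 78 + 0.57×(0−78) = 78 − 44.46 = 33.54 → 34
  G: 108 − 61.56 = 46.44 → 46
  B: 134 − 76.38 = 57.62 → 58
rgb(34, 46, 58) = #222e3a.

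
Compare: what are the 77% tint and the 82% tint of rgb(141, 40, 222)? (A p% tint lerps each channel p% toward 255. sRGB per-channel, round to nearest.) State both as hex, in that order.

77% tint:
  R: 141 + 87.78 = 228.78 → 229
  G: 40 + 165.55 = 205.55 → 206
  B: 222 + 0.77×(255−222) = 222 + 25.41 = 247.41 → 247
  → #e5cef7
82% tint:
  R: 141 + 93.48 = 234.48 → 234
  G: 40 + 176.3 = 216.3 → 216
  B: 222 + 27.06 = 249.06 → 249
  → #ead8f9

#e5cef7, #ead8f9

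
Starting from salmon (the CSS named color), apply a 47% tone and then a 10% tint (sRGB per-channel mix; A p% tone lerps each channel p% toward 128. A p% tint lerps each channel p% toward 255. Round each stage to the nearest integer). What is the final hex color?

#c78d86

CSS salmon is rgb(250, 128, 114).
Per channel, c → c + 0.47(128 − c):
  R: 250 − 57.34 = 192.66 → 193
  G: 128 + 0.47×(128−128) = 128 + 0 = 128 → 128
  B: 114 + 0.47×(128−114) = 114 + 6.58 = 120.58 → 121
After the tone: rgb(193, 128, 121) = #c18079.
Lerp each channel 10% toward 255:
  R: 193 + 0.1×(255−193) = 193 + 6.2 = 199.2 → 199
  G: 128 + 0.1×(255−128) = 128 + 12.7 = 140.7 → 141
  B: 121 + 0.1×(255−121) = 121 + 13.4 = 134.4 → 134
rgb(199, 141, 134) = #c78d86.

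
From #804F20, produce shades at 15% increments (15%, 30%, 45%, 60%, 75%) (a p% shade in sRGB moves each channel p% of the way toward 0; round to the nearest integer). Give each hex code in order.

#804F20 is rgb(128, 79, 32).
15%: (128 − 19.2 = 108.8→109, 79 − 11.85 = 67.15→67, 32 − 4.8 = 27.2→27) → #6D431B
30%: (128 − 38.4 = 89.6→90, 79 − 23.7 = 55.3→55, 32 − 9.6 = 22.4→22) → #5A3716
45%: (128 − 57.6 = 70.4→70, 79 − 35.55 = 43.45→43, 32 − 14.4 = 17.6→18) → #462B12
60%: (128 − 76.8 = 51.2→51, 79 − 47.4 = 31.6→32, 32 − 19.2 = 12.8→13) → #33200D
75%: (128 − 96 = 32→32, 79 − 59.25 = 19.75→20, 32 − 24 = 8→8) → #201408

#6D431B, #5A3716, #462B12, #33200D, #201408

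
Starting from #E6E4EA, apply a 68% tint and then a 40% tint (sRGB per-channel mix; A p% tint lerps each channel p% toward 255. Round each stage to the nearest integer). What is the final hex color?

#FAFAFB

#E6E4EA is rgb(230, 228, 234).
A 68% tint moves each channel 68% toward 255:
  R: 230 + 0.68×(255−230) = 230 + 17 = 247 → 247
  G: 228 + 18.36 = 246.36 → 246
  B: 234 + 0.68×(255−234) = 234 + 14.28 = 248.28 → 248
After the tint: rgb(247, 246, 248) = #F7F6F8.
Lerp each channel 40% toward 255:
  R: 247 + 0.4×(255−247) = 247 + 3.2 = 250.2 → 250
  G: 246 + 3.6 = 249.6 → 250
  B: 248 + 0.4×(255−248) = 248 + 2.8 = 250.8 → 251
rgb(250, 250, 251) = #FAFAFB.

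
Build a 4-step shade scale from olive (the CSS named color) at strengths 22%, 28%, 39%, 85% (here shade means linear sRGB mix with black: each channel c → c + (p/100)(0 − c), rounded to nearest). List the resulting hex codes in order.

CSS olive is rgb(128, 128, 0).
22%: (128 − 28.16 = 99.84→100, 128 − 28.16 = 99.84→100, 0→0) → #646400
28%: (128 − 35.84 = 92.16→92, 128 − 35.84 = 92.16→92, 0→0) → #5C5C00
39%: (128 − 49.92 = 78.08→78, 128 − 49.92 = 78.08→78, 0→0) → #4E4E00
85%: (128 − 108.8 = 19.2→19, 128 − 108.8 = 19.2→19, 0→0) → #131300

#646400, #5C5C00, #4E4E00, #131300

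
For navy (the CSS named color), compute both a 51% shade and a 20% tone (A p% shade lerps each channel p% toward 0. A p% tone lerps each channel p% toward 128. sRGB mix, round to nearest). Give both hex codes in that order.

#00003f, #1a1a80

CSS navy is rgb(0, 0, 128).
51% shade:
  R: 0 + 0 = 0 → 0
  G: 0 + 0.51×(0−0) = 0 + 0 = 0 → 0
  B: 128 + 0.51×(0−128) = 128 − 65.28 = 62.72 → 63
  → #00003f
20% tone:
  R: 0 + 0.2×(128−0) = 0 + 25.6 = 25.6 → 26
  G: 0 + 0.2×(128−0) = 0 + 25.6 = 25.6 → 26
  B: 128 + 0 = 128 → 128
  → #1a1a80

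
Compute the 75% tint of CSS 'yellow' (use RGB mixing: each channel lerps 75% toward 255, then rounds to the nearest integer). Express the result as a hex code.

CSS yellow is rgb(255, 255, 0).
Per channel, c → c + 0.75(255 − c):
  R: 255 + 0.75×(255−255) = 255 + 0 = 255 → 255
  G: 255 + 0.75×(255−255) = 255 + 0 = 255 → 255
  B: 0 + 0.75×(255−0) = 0 + 191.25 = 191.25 → 191
rgb(255, 255, 191) = #FFFFBF.

#FFFFBF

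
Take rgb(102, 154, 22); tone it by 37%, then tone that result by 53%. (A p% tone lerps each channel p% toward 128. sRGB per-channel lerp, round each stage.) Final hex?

A 37% tone moves each channel 37% toward 128:
  R: 102 + 0.37×(128−102) = 102 + 9.62 = 111.62 → 112
  G: 154 + 0.37×(128−154) = 154 − 9.62 = 144.38 → 144
  B: 22 + 39.22 = 61.22 → 61
After the tone: rgb(112, 144, 61) = #70903D.
Lerp each channel 53% toward 128:
  R: 112 + 0.53×(128−112) = 112 + 8.48 = 120.48 → 120
  G: 144 + 0.53×(128−144) = 144 − 8.48 = 135.52 → 136
  B: 61 + 35.51 = 96.51 → 97
rgb(120, 136, 97) = #788861.

#788861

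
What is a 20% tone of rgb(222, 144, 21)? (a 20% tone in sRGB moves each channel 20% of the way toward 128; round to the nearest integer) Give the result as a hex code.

A 20% tone moves each channel 20% toward 128:
  R: 222 + 0.2×(128−222) = 222 − 18.8 = 203.2 → 203
  G: 144 + 0.2×(128−144) = 144 − 3.2 = 140.8 → 141
  B: 21 + 0.2×(128−21) = 21 + 21.4 = 42.4 → 42
rgb(203, 141, 42) = #CB8D2A.

#CB8D2A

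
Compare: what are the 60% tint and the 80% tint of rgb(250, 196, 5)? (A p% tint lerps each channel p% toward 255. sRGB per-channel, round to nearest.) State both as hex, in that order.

60% tint:
  R: 250 + 0.6×(255−250) = 250 + 3 = 253 → 253
  G: 196 + 35.4 = 231.4 → 231
  B: 5 + 0.6×(255−5) = 5 + 150 = 155 → 155
  → #FDE79B
80% tint:
  R: 250 + 0.8×(255−250) = 250 + 4 = 254 → 254
  G: 196 + 0.8×(255−196) = 196 + 47.2 = 243.2 → 243
  B: 5 + 0.8×(255−5) = 5 + 200 = 205 → 205
  → #FEF3CD

#FDE79B, #FEF3CD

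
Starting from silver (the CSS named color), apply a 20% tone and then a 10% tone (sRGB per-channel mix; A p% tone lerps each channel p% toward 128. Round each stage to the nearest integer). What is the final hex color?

#AEAEAE

CSS silver is rgb(192, 192, 192).
Lerp each channel 20% toward 128:
  R: 192 + 0.2×(128−192) = 192 − 12.8 = 179.2 → 179
  G: 192 + 0.2×(128−192) = 192 − 12.8 = 179.2 → 179
  B: 192 − 12.8 = 179.2 → 179
After the tone: rgb(179, 179, 179) = #B3B3B3.
Per channel, c → c + 0.1(128 − c):
  R: 179 + 0.1×(128−179) = 179 − 5.1 = 173.9 → 174
  G: 179 − 5.1 = 173.9 → 174
  B: 179 + 0.1×(128−179) = 179 − 5.1 = 173.9 → 174
rgb(174, 174, 174) = #AEAEAE.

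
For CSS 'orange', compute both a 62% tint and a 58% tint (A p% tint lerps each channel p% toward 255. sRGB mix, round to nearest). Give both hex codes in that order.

#FFDD9E, #FFD994

CSS orange is rgb(255, 165, 0).
62% tint:
  R: 255 + 0 = 255 → 255
  G: 165 + 0.62×(255−165) = 165 + 55.8 = 220.8 → 221
  B: 0 + 0.62×(255−0) = 0 + 158.1 = 158.1 → 158
  → #FFDD9E
58% tint:
  R: 255 + 0.58×(255−255) = 255 + 0 = 255 → 255
  G: 165 + 52.2 = 217.2 → 217
  B: 0 + 147.9 = 147.9 → 148
  → #FFD994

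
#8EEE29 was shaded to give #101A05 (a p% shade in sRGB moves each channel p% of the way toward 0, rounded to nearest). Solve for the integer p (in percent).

89%

#8EEE29 is rgb(142, 238, 41); #101A05 is rgb(16, 26, 5).
On the G channel (widest range): 26 ≈ 238 + (p/100)(0 − 238), so p ≈ 100×(26 − 238)/(0 − 238) = -21200/-238 = 89.08.
p = 89 reproduces all three channels after rounding.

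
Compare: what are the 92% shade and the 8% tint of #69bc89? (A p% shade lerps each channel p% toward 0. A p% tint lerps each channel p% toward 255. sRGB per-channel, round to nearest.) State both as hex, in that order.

#080f0b, #75c192

#69bc89 is rgb(105, 188, 137).
92% shade:
  R: 105 − 96.6 = 8.4 → 8
  G: 188 − 172.96 = 15.04 → 15
  B: 137 + 0.92×(0−137) = 137 − 126.04 = 10.96 → 11
  → #080f0b
8% tint:
  R: 105 + 0.08×(255−105) = 105 + 12 = 117 → 117
  G: 188 + 0.08×(255−188) = 188 + 5.36 = 193.36 → 193
  B: 137 + 0.08×(255−137) = 137 + 9.44 = 146.44 → 146
  → #75c192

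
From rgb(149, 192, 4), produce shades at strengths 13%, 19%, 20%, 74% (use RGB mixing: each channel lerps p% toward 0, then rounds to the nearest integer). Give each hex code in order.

13%: (149 − 19.37 = 129.63→130, 192 − 24.96 = 167.04→167, 4 − 0.52 = 3.48→3) → #82a703
19%: (149 − 28.31 = 120.69→121, 192 − 36.48 = 155.52→156, 4 − 0.76 = 3.24→3) → #799c03
20%: (149 − 29.8 = 119.2→119, 192 − 38.4 = 153.6→154, 4 − 0.8 = 3.2→3) → #779a03
74%: (149 − 110.26 = 38.74→39, 192 − 142.08 = 49.92→50, 4 − 2.96 = 1.04→1) → #273201

#82a703, #799c03, #779a03, #273201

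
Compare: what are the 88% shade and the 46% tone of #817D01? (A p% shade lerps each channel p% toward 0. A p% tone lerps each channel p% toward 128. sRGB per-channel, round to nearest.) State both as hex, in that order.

#817D01 is rgb(129, 125, 1).
88% shade:
  R: 129 − 113.52 = 15.48 → 15
  G: 125 − 110 = 15 → 15
  B: 1 − 0.88 = 0.12 → 0
  → #0F0F00
46% tone:
  R: 129 − 0.46 = 128.54 → 129
  G: 125 + 0.46×(128−125) = 125 + 1.38 = 126.38 → 126
  B: 1 + 0.46×(128−1) = 1 + 58.42 = 59.42 → 59
  → #817E3B

#0F0F00, #817E3B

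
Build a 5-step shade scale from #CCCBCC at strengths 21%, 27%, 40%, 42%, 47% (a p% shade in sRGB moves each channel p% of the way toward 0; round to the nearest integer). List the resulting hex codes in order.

#CCCBCC is rgb(204, 203, 204).
21%: (204 − 42.84 = 161.16→161, 203 − 42.63 = 160.37→160, 204 − 42.84 = 161.16→161) → #A1A0A1
27%: (204 − 55.08 = 148.92→149, 203 − 54.81 = 148.19→148, 204 − 55.08 = 148.92→149) → #959495
40%: (204 − 81.6 = 122.4→122, 203 − 81.2 = 121.8→122, 204 − 81.6 = 122.4→122) → #7A7A7A
42%: (204 − 85.68 = 118.32→118, 203 − 85.26 = 117.74→118, 204 − 85.68 = 118.32→118) → #767676
47%: (204 − 95.88 = 108.12→108, 203 − 95.41 = 107.59→108, 204 − 95.88 = 108.12→108) → #6C6C6C

#A1A0A1, #959495, #7A7A7A, #767676, #6C6C6C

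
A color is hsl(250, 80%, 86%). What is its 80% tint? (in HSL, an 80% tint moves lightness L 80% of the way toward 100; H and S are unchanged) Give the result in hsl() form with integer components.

hsl(250, 80%, 97%)

L moves 80% from 86 toward 100: 86 + 11.2 = 97.2 → 97.
H and S are unchanged.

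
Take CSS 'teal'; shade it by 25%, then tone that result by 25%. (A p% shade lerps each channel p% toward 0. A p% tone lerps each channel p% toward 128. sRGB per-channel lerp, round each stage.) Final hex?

CSS teal is rgb(0, 128, 128).
A 25% shade moves each channel 25% toward 0:
  R: 0 + 0 = 0 → 0
  G: 128 + 0.25×(0−128) = 128 − 32 = 96 → 96
  B: 128 + 0.25×(0−128) = 128 − 32 = 96 → 96
After the shade: rgb(0, 96, 96) = #006060.
A 25% tone moves each channel 25% toward 128:
  R: 0 + 32 = 32 → 32
  G: 96 + 0.25×(128−96) = 96 + 8 = 104 → 104
  B: 96 + 8 = 104 → 104
rgb(32, 104, 104) = #206868.

#206868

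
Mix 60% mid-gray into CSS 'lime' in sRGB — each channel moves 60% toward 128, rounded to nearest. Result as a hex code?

#4DB34D

CSS lime is rgb(0, 255, 0).
A 60% tone moves each channel 60% toward 128:
  R: 0 + 0.6×(128−0) = 0 + 76.8 = 76.8 → 77
  G: 255 + 0.6×(128−255) = 255 − 76.2 = 178.8 → 179
  B: 0 + 0.6×(128−0) = 0 + 76.8 = 76.8 → 77
rgb(77, 179, 77) = #4DB34D.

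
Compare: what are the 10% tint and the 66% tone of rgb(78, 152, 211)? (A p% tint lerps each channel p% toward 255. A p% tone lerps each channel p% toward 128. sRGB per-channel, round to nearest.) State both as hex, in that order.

#60a2d7, #6f889c

10% tint:
  R: 78 + 0.1×(255−78) = 78 + 17.7 = 95.7 → 96
  G: 152 + 10.3 = 162.3 → 162
  B: 211 + 0.1×(255−211) = 211 + 4.4 = 215.4 → 215
  → #60a2d7
66% tone:
  R: 78 + 33 = 111 → 111
  G: 152 + 0.66×(128−152) = 152 − 15.84 = 136.16 → 136
  B: 211 + 0.66×(128−211) = 211 − 54.78 = 156.22 → 156
  → #6f889c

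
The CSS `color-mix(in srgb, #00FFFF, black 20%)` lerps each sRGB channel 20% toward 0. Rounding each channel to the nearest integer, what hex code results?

#00FFFF is rgb(0, 255, 255).
A 20% shade moves each channel 20% toward 0:
  R: 0 + 0 = 0 → 0
  G: 255 − 51 = 204 → 204
  B: 255 + 0.2×(0−255) = 255 − 51 = 204 → 204
rgb(0, 204, 204) = #00CCCC.

#00CCCC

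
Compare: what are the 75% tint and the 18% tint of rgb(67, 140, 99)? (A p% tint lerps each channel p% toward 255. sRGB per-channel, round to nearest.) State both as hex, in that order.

75% tint:
  R: 67 + 141 = 208 → 208
  G: 140 + 0.75×(255−140) = 140 + 86.25 = 226.25 → 226
  B: 99 + 117 = 216 → 216
  → #D0E2D8
18% tint:
  R: 67 + 33.84 = 100.84 → 101
  G: 140 + 0.18×(255−140) = 140 + 20.7 = 160.7 → 161
  B: 99 + 0.18×(255−99) = 99 + 28.08 = 127.08 → 127
  → #65A17F

#D0E2D8, #65A17F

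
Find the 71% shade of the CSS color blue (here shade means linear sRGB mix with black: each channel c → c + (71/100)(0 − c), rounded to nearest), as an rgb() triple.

rgb(0, 0, 74)

CSS blue is rgb(0, 0, 255).
A 71% shade moves each channel 71% toward 0:
  R: 0 + 0 = 0 → 0
  G: 0 + 0 = 0 → 0
  B: 255 + 0.71×(0−255) = 255 − 181.05 = 73.95 → 74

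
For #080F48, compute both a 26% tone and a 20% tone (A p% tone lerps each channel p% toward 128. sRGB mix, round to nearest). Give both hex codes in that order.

#080F48 is rgb(8, 15, 72).
26% tone:
  R: 8 + 0.26×(128−8) = 8 + 31.2 = 39.2 → 39
  G: 15 + 0.26×(128−15) = 15 + 29.38 = 44.38 → 44
  B: 72 + 14.56 = 86.56 → 87
  → #272C57
20% tone:
  R: 8 + 24 = 32 → 32
  G: 15 + 0.2×(128−15) = 15 + 22.6 = 37.6 → 38
  B: 72 + 0.2×(128−72) = 72 + 11.2 = 83.2 → 83
  → #202653

#272C57, #202653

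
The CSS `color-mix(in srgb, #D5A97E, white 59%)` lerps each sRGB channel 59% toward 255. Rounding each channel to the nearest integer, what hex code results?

#EEDCCA

#D5A97E is rgb(213, 169, 126).
A 59% tint moves each channel 59% toward 255:
  R: 213 + 24.78 = 237.78 → 238
  G: 169 + 0.59×(255−169) = 169 + 50.74 = 219.74 → 220
  B: 126 + 0.59×(255−126) = 126 + 76.11 = 202.11 → 202
rgb(238, 220, 202) = #EEDCCA.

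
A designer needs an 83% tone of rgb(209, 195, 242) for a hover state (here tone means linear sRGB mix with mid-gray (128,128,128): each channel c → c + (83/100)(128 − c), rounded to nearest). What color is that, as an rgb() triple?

Lerp each channel 83% toward 128:
  R: 209 + 0.83×(128−209) = 209 − 67.23 = 141.77 → 142
  G: 195 − 55.61 = 139.39 → 139
  B: 242 + 0.83×(128−242) = 242 − 94.62 = 147.38 → 147

rgb(142, 139, 147)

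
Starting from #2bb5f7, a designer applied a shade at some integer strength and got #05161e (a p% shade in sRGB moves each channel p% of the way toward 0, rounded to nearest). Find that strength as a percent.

#2bb5f7 is rgb(43, 181, 247); #05161e is rgb(5, 22, 30).
On the B channel (widest range): 30 ≈ 247 + (p/100)(0 − 247), so p ≈ 100×(30 − 247)/(0 − 247) = -21700/-247 = 87.85.
p = 88 reproduces all three channels after rounding.

88%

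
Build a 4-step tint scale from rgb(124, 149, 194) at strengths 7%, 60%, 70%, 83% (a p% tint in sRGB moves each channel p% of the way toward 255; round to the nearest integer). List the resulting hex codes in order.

7%: (124 + 9.17 = 133.17→133, 149 + 7.42 = 156.42→156, 194 + 4.27 = 198.27→198) → #859cc6
60%: (124 + 78.6 = 202.6→203, 149 + 63.6 = 212.6→213, 194 + 36.6 = 230.6→231) → #cbd5e7
70%: (124 + 91.7 = 215.7→216, 149 + 74.2 = 223.2→223, 194 + 42.7 = 236.7→237) → #d8dfed
83%: (124 + 108.73 = 232.73→233, 149 + 87.98 = 236.98→237, 194 + 50.63 = 244.63→245) → #e9edf5

#859cc6, #cbd5e7, #d8dfed, #e9edf5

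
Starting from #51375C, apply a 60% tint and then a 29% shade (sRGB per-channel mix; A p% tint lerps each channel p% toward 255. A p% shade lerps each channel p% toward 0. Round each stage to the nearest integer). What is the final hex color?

#51375C is rgb(81, 55, 92).
Lerp each channel 60% toward 255:
  R: 81 + 0.6×(255−81) = 81 + 104.4 = 185.4 → 185
  G: 55 + 0.6×(255−55) = 55 + 120 = 175 → 175
  B: 92 + 0.6×(255−92) = 92 + 97.8 = 189.8 → 190
After the tint: rgb(185, 175, 190) = #B9AFBE.
Lerp each channel 29% toward 0:
  R: 185 − 53.65 = 131.35 → 131
  G: 175 + 0.29×(0−175) = 175 − 50.75 = 124.25 → 124
  B: 190 + 0.29×(0−190) = 190 − 55.1 = 134.9 → 135
rgb(131, 124, 135) = #837C87.

#837C87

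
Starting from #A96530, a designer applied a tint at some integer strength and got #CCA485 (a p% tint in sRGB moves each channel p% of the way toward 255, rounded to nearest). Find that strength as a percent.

#A96530 is rgb(169, 101, 48); #CCA485 is rgb(204, 164, 133).
On the B channel (widest range): 133 ≈ 48 + (p/100)(255 − 48), so p ≈ 100×(133 − 48)/(255 − 48) = 8500/207 = 41.06.
p = 41 reproduces all three channels after rounding.

41%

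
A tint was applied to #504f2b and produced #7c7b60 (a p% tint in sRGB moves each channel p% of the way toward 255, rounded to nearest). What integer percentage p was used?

25%

#504f2b is rgb(80, 79, 43); #7c7b60 is rgb(124, 123, 96).
On the B channel (widest range): 96 ≈ 43 + (p/100)(255 − 43), so p ≈ 100×(96 − 43)/(255 − 43) = 5300/212 = 25.00.
p = 25 reproduces all three channels after rounding.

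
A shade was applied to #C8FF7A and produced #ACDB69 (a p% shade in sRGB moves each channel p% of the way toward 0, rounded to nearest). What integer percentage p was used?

14%

#C8FF7A is rgb(200, 255, 122); #ACDB69 is rgb(172, 219, 105).
On the G channel (widest range): 219 ≈ 255 + (p/100)(0 − 255), so p ≈ 100×(219 − 255)/(0 − 255) = -3600/-255 = 14.12.
p = 14 reproduces all three channels after rounding.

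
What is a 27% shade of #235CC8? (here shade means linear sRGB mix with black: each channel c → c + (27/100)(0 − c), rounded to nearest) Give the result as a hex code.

#235CC8 is rgb(35, 92, 200).
Lerp each channel 27% toward 0:
  R: 35 − 9.45 = 25.55 → 26
  G: 92 + 0.27×(0−92) = 92 − 24.84 = 67.16 → 67
  B: 200 + 0.27×(0−200) = 200 − 54 = 146 → 146
rgb(26, 67, 146) = #1A4392.

#1A4392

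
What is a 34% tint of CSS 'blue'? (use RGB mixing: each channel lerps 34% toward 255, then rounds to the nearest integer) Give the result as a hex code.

#5757FF

CSS blue is rgb(0, 0, 255).
Per channel, c → c + 0.34(255 − c):
  R: 0 + 0.34×(255−0) = 0 + 86.7 = 86.7 → 87
  G: 0 + 0.34×(255−0) = 0 + 86.7 = 86.7 → 87
  B: 255 + 0 = 255 → 255
rgb(87, 87, 255) = #5757FF.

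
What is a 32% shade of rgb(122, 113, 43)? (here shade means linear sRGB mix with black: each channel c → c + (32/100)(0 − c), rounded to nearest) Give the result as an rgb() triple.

Per channel, c → c + 0.32(0 − c):
  R: 122 − 39.04 = 82.96 → 83
  G: 113 − 36.16 = 76.84 → 77
  B: 43 − 13.76 = 29.24 → 29

rgb(83, 77, 29)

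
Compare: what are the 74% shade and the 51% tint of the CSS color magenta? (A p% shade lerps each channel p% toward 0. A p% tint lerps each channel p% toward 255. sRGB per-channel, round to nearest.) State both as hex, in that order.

CSS magenta is rgb(255, 0, 255).
74% shade:
  R: 255 + 0.74×(0−255) = 255 − 188.7 = 66.3 → 66
  G: 0 + 0.74×(0−0) = 0 + 0 = 0 → 0
  B: 255 − 188.7 = 66.3 → 66
  → #420042
51% tint:
  R: 255 + 0.51×(255−255) = 255 + 0 = 255 → 255
  G: 0 + 0.51×(255−0) = 0 + 130.05 = 130.05 → 130
  B: 255 + 0.51×(255−255) = 255 + 0 = 255 → 255
  → #FF82FF

#420042, #FF82FF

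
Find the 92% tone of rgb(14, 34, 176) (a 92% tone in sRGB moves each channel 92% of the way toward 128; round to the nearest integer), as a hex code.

#777884

Lerp each channel 92% toward 128:
  R: 14 + 0.92×(128−14) = 14 + 104.88 = 118.88 → 119
  G: 34 + 0.92×(128−34) = 34 + 86.48 = 120.48 → 120
  B: 176 − 44.16 = 131.84 → 132
rgb(119, 120, 132) = #777884.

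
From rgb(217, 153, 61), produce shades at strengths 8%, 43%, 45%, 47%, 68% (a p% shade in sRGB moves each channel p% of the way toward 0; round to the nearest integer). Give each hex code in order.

#C88D38, #7C5723, #775422, #735120, #453114

8%: (217 − 17.36 = 199.64→200, 153 − 12.24 = 140.76→141, 61 − 4.88 = 56.12→56) → #C88D38
43%: (217 − 93.31 = 123.69→124, 153 − 65.79 = 87.21→87, 61 − 26.23 = 34.77→35) → #7C5723
45%: (217 − 97.65 = 119.35→119, 153 − 68.85 = 84.15→84, 61 − 27.45 = 33.55→34) → #775422
47%: (217 − 101.99 = 115.01→115, 153 − 71.91 = 81.09→81, 61 − 28.67 = 32.33→32) → #735120
68%: (217 − 147.56 = 69.44→69, 153 − 104.04 = 48.96→49, 61 − 41.48 = 19.52→20) → #453114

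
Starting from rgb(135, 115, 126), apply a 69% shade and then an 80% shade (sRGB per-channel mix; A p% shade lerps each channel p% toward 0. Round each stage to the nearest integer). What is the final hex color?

#080708

Per channel, c → c + 0.69(0 − c):
  R: 135 + 0.69×(0−135) = 135 − 93.15 = 41.85 → 42
  G: 115 + 0.69×(0−115) = 115 − 79.35 = 35.65 → 36
  B: 126 − 86.94 = 39.06 → 39
After the shade: rgb(42, 36, 39) = #2A2427.
An 80% shade moves each channel 80% toward 0:
  R: 42 + 0.8×(0−42) = 42 − 33.6 = 8.4 → 8
  G: 36 + 0.8×(0−36) = 36 − 28.8 = 7.2 → 7
  B: 39 − 31.2 = 7.8 → 8
rgb(8, 7, 8) = #080708.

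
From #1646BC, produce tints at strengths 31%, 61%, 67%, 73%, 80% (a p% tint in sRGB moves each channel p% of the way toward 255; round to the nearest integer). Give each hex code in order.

#5E7FD1, #A4B7E5, #B2C2E9, #C0CDED, #D0DAF2

#1646BC is rgb(22, 70, 188).
31%: (22 + 72.23 = 94.23→94, 70 + 57.35 = 127.35→127, 188 + 20.77 = 208.77→209) → #5E7FD1
61%: (22 + 142.13 = 164.13→164, 70 + 112.85 = 182.85→183, 188 + 40.87 = 228.87→229) → #A4B7E5
67%: (22 + 156.11 = 178.11→178, 70 + 123.95 = 193.95→194, 188 + 44.89 = 232.89→233) → #B2C2E9
73%: (22 + 170.09 = 192.09→192, 70 + 135.05 = 205.05→205, 188 + 48.91 = 236.91→237) → #C0CDED
80%: (22 + 186.4 = 208.4→208, 70 + 148 = 218→218, 188 + 53.6 = 241.6→242) → #D0DAF2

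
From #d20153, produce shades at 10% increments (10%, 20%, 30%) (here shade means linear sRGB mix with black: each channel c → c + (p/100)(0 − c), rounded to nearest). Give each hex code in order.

#bd014b, #a80142, #93013a

#d20153 is rgb(210, 1, 83).
10%: (210 − 21 = 189→189, 1→1, 83 − 8.3 = 74.7→75) → #bd014b
20%: (210 − 42 = 168→168, 1→1, 83 − 16.6 = 66.4→66) → #a80142
30%: (210 − 63 = 147→147, 1→1, 83 − 24.9 = 58.1→58) → #93013a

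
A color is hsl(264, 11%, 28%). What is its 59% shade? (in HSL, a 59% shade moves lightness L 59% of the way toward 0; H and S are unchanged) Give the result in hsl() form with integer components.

L moves 59% from 28 toward 0: 28 − 16.52 = 11.48 → 11.
H and S are unchanged.

hsl(264, 11%, 11%)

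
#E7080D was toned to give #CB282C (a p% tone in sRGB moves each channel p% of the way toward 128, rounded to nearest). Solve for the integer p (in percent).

#E7080D is rgb(231, 8, 13); #CB282C is rgb(203, 40, 44).
On the G channel (widest range): 40 ≈ 8 + (p/100)(128 − 8), so p ≈ 100×(40 − 8)/(128 − 8) = 3200/120 = 26.67.
p = 27 reproduces all three channels after rounding.

27%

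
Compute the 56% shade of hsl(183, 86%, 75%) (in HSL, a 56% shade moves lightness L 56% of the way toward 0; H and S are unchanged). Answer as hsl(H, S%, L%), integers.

hsl(183, 86%, 33%)

L moves 56% from 75 toward 0: 75 − 42 = 33 → 33.
H and S are unchanged.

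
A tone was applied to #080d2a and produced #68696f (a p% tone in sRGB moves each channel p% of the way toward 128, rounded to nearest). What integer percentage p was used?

#080d2a is rgb(8, 13, 42); #68696f is rgb(104, 105, 111).
On the R channel (widest range): 104 ≈ 8 + (p/100)(128 − 8), so p ≈ 100×(104 − 8)/(128 − 8) = 9600/120 = 80.00.
p = 80 reproduces all three channels after rounding.

80%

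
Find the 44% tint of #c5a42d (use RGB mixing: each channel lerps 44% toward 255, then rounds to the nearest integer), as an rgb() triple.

rgb(223, 204, 137)

#c5a42d is rgb(197, 164, 45).
Per channel, c → c + 0.44(255 − c):
  R: 197 + 0.44×(255−197) = 197 + 25.52 = 222.52 → 223
  G: 164 + 0.44×(255−164) = 164 + 40.04 = 204.04 → 204
  B: 45 + 92.4 = 137.4 → 137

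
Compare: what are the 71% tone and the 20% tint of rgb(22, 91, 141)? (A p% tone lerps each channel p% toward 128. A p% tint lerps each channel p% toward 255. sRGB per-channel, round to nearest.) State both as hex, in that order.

#617584, #457CA4

71% tone:
  R: 22 + 75.26 = 97.26 → 97
  G: 91 + 0.71×(128−91) = 91 + 26.27 = 117.27 → 117
  B: 141 + 0.71×(128−141) = 141 − 9.23 = 131.77 → 132
  → #617584
20% tint:
  R: 22 + 46.6 = 68.6 → 69
  G: 91 + 0.2×(255−91) = 91 + 32.8 = 123.8 → 124
  B: 141 + 0.2×(255−141) = 141 + 22.8 = 163.8 → 164
  → #457CA4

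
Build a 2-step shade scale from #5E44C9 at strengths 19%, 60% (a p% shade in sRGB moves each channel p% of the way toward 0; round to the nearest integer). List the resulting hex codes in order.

#4C37A3, #261B50

#5E44C9 is rgb(94, 68, 201).
19%: (94 − 17.86 = 76.14→76, 68 − 12.92 = 55.08→55, 201 − 38.19 = 162.81→163) → #4C37A3
60%: (94 − 56.4 = 37.6→38, 68 − 40.8 = 27.2→27, 201 − 120.6 = 80.4→80) → #261B50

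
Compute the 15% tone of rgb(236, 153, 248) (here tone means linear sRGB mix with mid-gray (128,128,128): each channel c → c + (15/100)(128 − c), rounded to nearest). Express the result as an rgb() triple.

rgb(220, 149, 230)

Lerp each channel 15% toward 128:
  R: 236 + 0.15×(128−236) = 236 − 16.2 = 219.8 → 220
  G: 153 − 3.75 = 149.25 → 149
  B: 248 + 0.15×(128−248) = 248 − 18 = 230 → 230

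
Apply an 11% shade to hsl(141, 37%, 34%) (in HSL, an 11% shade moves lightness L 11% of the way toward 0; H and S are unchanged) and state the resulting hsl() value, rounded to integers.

hsl(141, 37%, 30%)

L moves 11% from 34 toward 0: 34 − 3.74 = 30.26 → 30.
H and S are unchanged.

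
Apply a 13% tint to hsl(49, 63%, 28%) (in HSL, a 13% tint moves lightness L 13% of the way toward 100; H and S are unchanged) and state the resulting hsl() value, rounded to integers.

L moves 13% from 28 toward 100: 28 + 9.36 = 37.36 → 37.
H and S are unchanged.

hsl(49, 63%, 37%)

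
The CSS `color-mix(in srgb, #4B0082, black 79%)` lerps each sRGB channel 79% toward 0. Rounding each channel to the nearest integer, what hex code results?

#4B0082 is rgb(75, 0, 130).
A 79% shade moves each channel 79% toward 0:
  R: 75 + 0.79×(0−75) = 75 − 59.25 = 15.75 → 16
  G: 0 + 0 = 0 → 0
  B: 130 − 102.7 = 27.3 → 27
rgb(16, 0, 27) = #10001B.

#10001B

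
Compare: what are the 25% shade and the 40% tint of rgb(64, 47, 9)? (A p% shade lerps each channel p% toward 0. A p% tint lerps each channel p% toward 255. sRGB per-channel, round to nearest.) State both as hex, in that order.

25% shade:
  R: 64 − 16 = 48 → 48
  G: 47 + 0.25×(0−47) = 47 − 11.75 = 35.25 → 35
  B: 9 − 2.25 = 6.75 → 7
  → #302307
40% tint:
  R: 64 + 76.4 = 140.4 → 140
  G: 47 + 0.4×(255−47) = 47 + 83.2 = 130.2 → 130
  B: 9 + 0.4×(255−9) = 9 + 98.4 = 107.4 → 107
  → #8c826b

#302307, #8c826b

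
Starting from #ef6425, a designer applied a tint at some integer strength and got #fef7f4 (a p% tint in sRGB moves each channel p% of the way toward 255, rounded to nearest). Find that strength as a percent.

#ef6425 is rgb(239, 100, 37); #fef7f4 is rgb(254, 247, 244).
On the B channel (widest range): 244 ≈ 37 + (p/100)(255 − 37), so p ≈ 100×(244 − 37)/(255 − 37) = 20700/218 = 94.95.
p = 95 reproduces all three channels after rounding.

95%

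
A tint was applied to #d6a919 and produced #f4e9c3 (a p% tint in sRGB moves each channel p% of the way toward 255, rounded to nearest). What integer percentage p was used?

#d6a919 is rgb(214, 169, 25); #f4e9c3 is rgb(244, 233, 195).
On the B channel (widest range): 195 ≈ 25 + (p/100)(255 − 25), so p ≈ 100×(195 − 25)/(255 − 25) = 17000/230 = 73.91.
p = 74 reproduces all three channels after rounding.

74%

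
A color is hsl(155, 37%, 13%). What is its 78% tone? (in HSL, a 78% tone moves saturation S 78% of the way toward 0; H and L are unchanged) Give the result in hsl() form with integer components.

S moves 78% from 37 toward 0: 37 − 28.86 = 8.14 → 8.
H and L are unchanged.

hsl(155, 8%, 13%)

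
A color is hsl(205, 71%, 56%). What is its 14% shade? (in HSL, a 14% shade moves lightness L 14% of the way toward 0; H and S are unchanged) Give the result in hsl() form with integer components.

L moves 14% from 56 toward 0: 56 − 7.84 = 48.16 → 48.
H and S are unchanged.

hsl(205, 71%, 48%)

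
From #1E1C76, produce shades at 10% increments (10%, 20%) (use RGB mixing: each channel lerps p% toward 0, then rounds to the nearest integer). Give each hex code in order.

#1E1C76 is rgb(30, 28, 118).
10%: (30 − 3 = 27→27, 28 − 2.8 = 25.2→25, 118 − 11.8 = 106.2→106) → #1B196A
20%: (30 − 6 = 24→24, 28 − 5.6 = 22.4→22, 118 − 23.6 = 94.4→94) → #18165E

#1B196A, #18165E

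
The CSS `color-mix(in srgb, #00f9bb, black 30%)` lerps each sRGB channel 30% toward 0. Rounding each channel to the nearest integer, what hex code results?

#00ae83

#00f9bb is rgb(0, 249, 187).
Lerp each channel 30% toward 0:
  R: 0 + 0 = 0 → 0
  G: 249 − 74.7 = 174.3 → 174
  B: 187 + 0.3×(0−187) = 187 − 56.1 = 130.9 → 131
rgb(0, 174, 131) = #00ae83.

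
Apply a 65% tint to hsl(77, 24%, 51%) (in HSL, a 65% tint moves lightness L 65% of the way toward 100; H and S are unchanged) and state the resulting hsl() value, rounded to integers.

L moves 65% from 51 toward 100: 51 + 31.85 = 82.85 → 83.
H and S are unchanged.

hsl(77, 24%, 83%)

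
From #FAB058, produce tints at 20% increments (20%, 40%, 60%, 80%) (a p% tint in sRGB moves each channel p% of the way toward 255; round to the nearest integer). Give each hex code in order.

#FBC079, #FCD09B, #FDDFBC, #FEEFDE

#FAB058 is rgb(250, 176, 88).
20%: (250 + 1 = 251→251, 176 + 15.8 = 191.8→192, 88 + 33.4 = 121.4→121) → #FBC079
40%: (250 + 2 = 252→252, 176 + 31.6 = 207.6→208, 88 + 66.8 = 154.8→155) → #FCD09B
60%: (250 + 3 = 253→253, 176 + 47.4 = 223.4→223, 88 + 100.2 = 188.2→188) → #FDDFBC
80%: (250 + 4 = 254→254, 176 + 63.2 = 239.2→239, 88 + 133.6 = 221.6→222) → #FEEFDE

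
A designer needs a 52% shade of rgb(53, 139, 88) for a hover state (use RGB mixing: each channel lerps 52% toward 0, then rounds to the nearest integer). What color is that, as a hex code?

A 52% shade moves each channel 52% toward 0:
  R: 53 − 27.56 = 25.44 → 25
  G: 139 + 0.52×(0−139) = 139 − 72.28 = 66.72 → 67
  B: 88 + 0.52×(0−88) = 88 − 45.76 = 42.24 → 42
rgb(25, 67, 42) = #19432A.

#19432A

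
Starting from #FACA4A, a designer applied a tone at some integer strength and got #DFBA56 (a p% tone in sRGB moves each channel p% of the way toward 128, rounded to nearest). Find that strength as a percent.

22%

#FACA4A is rgb(250, 202, 74); #DFBA56 is rgb(223, 186, 86).
On the R channel (widest range): 223 ≈ 250 + (p/100)(128 − 250), so p ≈ 100×(223 − 250)/(128 − 250) = -2700/-122 = 22.13.
p = 22 reproduces all three channels after rounding.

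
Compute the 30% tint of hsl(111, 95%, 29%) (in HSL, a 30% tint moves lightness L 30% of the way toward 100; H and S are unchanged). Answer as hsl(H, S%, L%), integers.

L moves 30% from 29 toward 100: 29 + 21.3 = 50.3 → 50.
H and S are unchanged.

hsl(111, 95%, 50%)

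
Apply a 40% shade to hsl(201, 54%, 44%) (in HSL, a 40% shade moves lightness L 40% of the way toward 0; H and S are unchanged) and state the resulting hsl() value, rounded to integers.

hsl(201, 54%, 26%)

L moves 40% from 44 toward 0: 44 − 17.6 = 26.4 → 26.
H and S are unchanged.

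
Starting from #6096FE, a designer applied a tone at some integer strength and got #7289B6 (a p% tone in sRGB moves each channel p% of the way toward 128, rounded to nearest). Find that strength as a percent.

57%

#6096FE is rgb(96, 150, 254); #7289B6 is rgb(114, 137, 182).
On the B channel (widest range): 182 ≈ 254 + (p/100)(128 − 254), so p ≈ 100×(182 − 254)/(128 − 254) = -7200/-126 = 57.14.
p = 57 reproduces all three channels after rounding.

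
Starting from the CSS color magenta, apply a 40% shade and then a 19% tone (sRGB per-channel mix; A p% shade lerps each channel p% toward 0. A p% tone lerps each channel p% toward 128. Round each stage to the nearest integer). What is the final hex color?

CSS magenta is rgb(255, 0, 255).
Per channel, c → c + 0.4(0 − c):
  R: 255 + 0.4×(0−255) = 255 − 102 = 153 → 153
  G: 0 + 0 = 0 → 0
  B: 255 − 102 = 153 → 153
After the shade: rgb(153, 0, 153) = #990099.
Per channel, c → c + 0.19(128 − c):
  R: 153 + 0.19×(128−153) = 153 − 4.75 = 148.25 → 148
  G: 0 + 24.32 = 24.32 → 24
  B: 153 + 0.19×(128−153) = 153 − 4.75 = 148.25 → 148
rgb(148, 24, 148) = #941894.

#941894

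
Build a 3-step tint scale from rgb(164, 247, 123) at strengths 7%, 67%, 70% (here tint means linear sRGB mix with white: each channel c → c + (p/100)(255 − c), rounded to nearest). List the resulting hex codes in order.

7%: (164 + 6.37 = 170.37→170, 247 + 0.56 = 247.56→248, 123 + 9.24 = 132.24→132) → #AAF884
67%: (164 + 60.97 = 224.97→225, 247 + 5.36 = 252.36→252, 123 + 88.44 = 211.44→211) → #E1FCD3
70%: (164 + 63.7 = 227.7→228, 247 + 5.6 = 252.6→253, 123 + 92.4 = 215.4→215) → #E4FDD7

#AAF884, #E1FCD3, #E4FDD7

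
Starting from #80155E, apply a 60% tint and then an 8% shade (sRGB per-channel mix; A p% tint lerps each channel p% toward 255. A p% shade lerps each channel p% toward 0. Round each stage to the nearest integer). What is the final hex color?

#BC94B0

#80155E is rgb(128, 21, 94).
Lerp each channel 60% toward 255:
  R: 128 + 0.6×(255−128) = 128 + 76.2 = 204.2 → 204
  G: 21 + 0.6×(255−21) = 21 + 140.4 = 161.4 → 161
  B: 94 + 0.6×(255−94) = 94 + 96.6 = 190.6 → 191
After the tint: rgb(204, 161, 191) = #CCA1BF.
An 8% shade moves each channel 8% toward 0:
  R: 204 + 0.08×(0−204) = 204 − 16.32 = 187.68 → 188
  G: 161 − 12.88 = 148.12 → 148
  B: 191 − 15.28 = 175.72 → 176
rgb(188, 148, 176) = #BC94B0.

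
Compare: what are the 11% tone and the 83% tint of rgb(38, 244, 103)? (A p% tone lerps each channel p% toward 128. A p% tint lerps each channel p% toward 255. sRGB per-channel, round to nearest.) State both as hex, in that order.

#30E76A, #DAFDE5

11% tone:
  R: 38 + 0.11×(128−38) = 38 + 9.9 = 47.9 → 48
  G: 244 + 0.11×(128−244) = 244 − 12.76 = 231.24 → 231
  B: 103 + 0.11×(128−103) = 103 + 2.75 = 105.75 → 106
  → #30E76A
83% tint:
  R: 38 + 180.11 = 218.11 → 218
  G: 244 + 9.13 = 253.13 → 253
  B: 103 + 126.16 = 229.16 → 229
  → #DAFDE5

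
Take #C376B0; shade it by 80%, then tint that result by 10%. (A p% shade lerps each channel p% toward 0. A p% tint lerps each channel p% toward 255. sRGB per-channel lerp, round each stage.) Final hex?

#C376B0 is rgb(195, 118, 176).
An 80% shade moves each channel 80% toward 0:
  R: 195 + 0.8×(0−195) = 195 − 156 = 39 → 39
  G: 118 + 0.8×(0−118) = 118 − 94.4 = 23.6 → 24
  B: 176 − 140.8 = 35.2 → 35
After the shade: rgb(39, 24, 35) = #271823.
Per channel, c → c + 0.1(255 − c):
  R: 39 + 0.1×(255−39) = 39 + 21.6 = 60.6 → 61
  G: 24 + 0.1×(255−24) = 24 + 23.1 = 47.1 → 47
  B: 35 + 22 = 57 → 57
rgb(61, 47, 57) = #3D2F39.

#3D2F39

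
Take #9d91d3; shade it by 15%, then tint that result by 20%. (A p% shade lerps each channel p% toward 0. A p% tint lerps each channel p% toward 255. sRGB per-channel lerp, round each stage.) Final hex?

#9d95c2

#9d91d3 is rgb(157, 145, 211).
Lerp each channel 15% toward 0:
  R: 157 − 23.55 = 133.45 → 133
  G: 145 − 21.75 = 123.25 → 123
  B: 211 − 31.65 = 179.35 → 179
After the shade: rgb(133, 123, 179) = #857bb3.
A 20% tint moves each channel 20% toward 255:
  R: 133 + 0.2×(255−133) = 133 + 24.4 = 157.4 → 157
  G: 123 + 0.2×(255−123) = 123 + 26.4 = 149.4 → 149
  B: 179 + 15.2 = 194.2 → 194
rgb(157, 149, 194) = #9d95c2.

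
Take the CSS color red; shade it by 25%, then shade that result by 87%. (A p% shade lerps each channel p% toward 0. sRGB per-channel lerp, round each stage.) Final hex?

CSS red is rgb(255, 0, 0).
Lerp each channel 25% toward 0:
  R: 255 − 63.75 = 191.25 → 191
  G: 0 + 0.25×(0−0) = 0 + 0 = 0 → 0
  B: 0 + 0.25×(0−0) = 0 + 0 = 0 → 0
After the shade: rgb(191, 0, 0) = #bf0000.
An 87% shade moves each channel 87% toward 0:
  R: 191 − 166.17 = 24.83 → 25
  G: 0 + 0.87×(0−0) = 0 + 0 = 0 → 0
  B: 0 + 0.87×(0−0) = 0 + 0 = 0 → 0
rgb(25, 0, 0) = #190000.

#190000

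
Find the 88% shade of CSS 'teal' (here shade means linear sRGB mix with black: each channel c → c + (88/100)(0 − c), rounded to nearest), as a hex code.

#000F0F

CSS teal is rgb(0, 128, 128).
Lerp each channel 88% toward 0:
  R: 0 + 0.88×(0−0) = 0 + 0 = 0 → 0
  G: 128 + 0.88×(0−128) = 128 − 112.64 = 15.36 → 15
  B: 128 − 112.64 = 15.36 → 15
rgb(0, 15, 15) = #000F0F.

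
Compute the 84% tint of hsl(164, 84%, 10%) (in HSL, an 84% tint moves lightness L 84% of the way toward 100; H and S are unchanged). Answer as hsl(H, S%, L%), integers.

L moves 84% from 10 toward 100: 10 + 75.6 = 85.6 → 86.
H and S are unchanged.

hsl(164, 84%, 86%)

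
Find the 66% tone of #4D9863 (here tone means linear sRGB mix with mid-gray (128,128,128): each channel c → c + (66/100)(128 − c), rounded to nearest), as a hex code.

#4D9863 is rgb(77, 152, 99).
Per channel, c → c + 0.66(128 − c):
  R: 77 + 0.66×(128−77) = 77 + 33.66 = 110.66 → 111
  G: 152 + 0.66×(128−152) = 152 − 15.84 = 136.16 → 136
  B: 99 + 0.66×(128−99) = 99 + 19.14 = 118.14 → 118
rgb(111, 136, 118) = #6F8876.

#6F8876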